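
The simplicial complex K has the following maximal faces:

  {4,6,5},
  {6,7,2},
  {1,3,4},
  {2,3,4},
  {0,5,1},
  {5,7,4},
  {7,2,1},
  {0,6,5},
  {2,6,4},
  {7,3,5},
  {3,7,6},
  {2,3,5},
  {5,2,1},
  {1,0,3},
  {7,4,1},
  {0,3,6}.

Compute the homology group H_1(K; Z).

H_1 = Z^2.

Order the vertices as 0 < 1 < 2 < 3 < 4 < 5 < 6 < 7. Listing each simplex with vertices in this order, K has dimension 2 with simplices:

  0-simplices (8): [0], [1], [2], [3], [4], [5], [6], [7]
  1-simplices (24): (24 of them)
  2-simplices (16): [0,1,3], [0,1,5], [0,3,6], [0,5,6], [1,2,5], [1,2,7], [1,3,4], [1,4,7], [2,3,4], [2,3,5], [2,4,6], [2,6,7], [3,5,7], [3,6,7], [4,5,6], [4,5,7]

so the chain groups are C_0 ≅ Z^8, C_1 ≅ Z^24, C_2 ≅ Z^16.

The boundary map ∂_1: C_1 → C_0 maps an edge to its endpoints' difference, ∂[p,q] = q − p. For instance
  ∂[1,5] = [5] − [1].
The 8×24 boundary matrix has rank 7 and Smith normal form diag(1,1,1,1,1,1,1).

Boundary ∂_2: C_2 → C_1 sends each 2-simplex [p,q,r] to [q,r] − [p,r] + [p,q]. For instance
  ∂[4,5,7] = [5,7] − [4,7] + [4,5],
  ∂[1,4,7] = [4,7] − [1,7] + [1,4].
The resulting 24×16 matrix has rank 15, and its Smith normal form has invariant factors (1,1,1,1,1,1,1,1,1,1,1,1,1,1,1).

Computing H_k = (kernel of ∂_k) / (image of ∂_{k+1}):

  H_1: rank ker ∂_1 − rank ∂_2 = (24 − 7) − 15 = 2, and the invariant factors of ∂_2 are all 1, so H_1 ≅ Z^2.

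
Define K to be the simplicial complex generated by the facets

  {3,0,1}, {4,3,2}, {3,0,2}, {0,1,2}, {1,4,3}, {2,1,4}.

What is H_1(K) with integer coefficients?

We work with the vertex ordering 0 < 1 < 2 < 3 < 4. The simplices of K, each written with vertices in increasing order, are:

  0-simplices (5): [0], [1], [2], [3], [4]
  1-simplices (9): [0,1], [0,2], [0,3], [1,2], [1,3], [1,4], [2,3], [2,4], [3,4]
  2-simplices (6): [0,1,2], [0,1,3], [0,2,3], [1,2,4], [1,3,4], [2,3,4]

so the chain groups are C_0 ≅ Z^5, C_1 ≅ Z^9, C_2 ≅ Z^6.

∂_1: C_1 → C_0 is given by ∂[p,q] = [q] − [p]. For instance
  ∂[2,3] = [3] − [2].
The resulting 5×9 matrix has rank 4, and its Smith normal form has invariant factors (1,1,1,1).

∂_2: C_2 → C_1 sends each 2-simplex [p,q,r] to [q,r] − [p,r] + [p,q]. For instance
  ∂[0,2,3] = [2,3] − [0,3] + [0,2],
  ∂[1,2,4] = [2,4] − [1,4] + [1,2].
The 9×6 boundary matrix has rank 5 and Smith normal form diag(1,1,1,1,1).

Computing H_k = (kernel of ∂_k) / (image of ∂_{k+1}):

  H_1: rank ker ∂_1 − rank ∂_2 = (9 − 4) − 5 = 0, and the invariant factors of ∂_2 are all 1, so H_1 = 0.

(K is a triangulation of the 2-sphere S^2.)

H_1 ≅ 0.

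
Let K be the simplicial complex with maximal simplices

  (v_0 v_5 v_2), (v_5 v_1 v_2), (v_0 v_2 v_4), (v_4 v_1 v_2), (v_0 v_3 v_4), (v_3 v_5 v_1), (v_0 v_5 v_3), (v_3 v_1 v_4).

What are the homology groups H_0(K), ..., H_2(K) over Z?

Order the vertices as v_0 < v_1 < v_2 < v_3 < v_4 < v_5. Listing each simplex with vertices in this order, K has dimension 2 with simplices:

  0-simplices (6): [v_0], [v_1], [v_2], [v_3], [v_4], [v_5]
  1-simplices (12): [v_0,v_2], [v_0,v_3], [v_0,v_4], [v_0,v_5], [v_1,v_2], [v_1,v_3], [v_1,v_4], [v_1,v_5], [v_2,v_4], [v_2,v_5], [v_3,v_4], [v_3,v_5]
  2-simplices (8): [v_0,v_2,v_4], [v_0,v_2,v_5], [v_0,v_3,v_4], [v_0,v_3,v_5], [v_1,v_2,v_4], [v_1,v_2,v_5], [v_1,v_3,v_4], [v_1,v_3,v_5]

Hence C_0 ≅ Z^6, C_1 ≅ Z^12, C_2 ≅ Z^8.

Boundary ∂_1: C_1 → C_0 is given by ∂[p,q] = [q] − [p]. For instance
  ∂[v_2,v_5] = [v_5] − [v_2].
The 6×12 boundary matrix has rank 5 and Smith normal form diag(1,1,1,1,1).

∂_2: C_2 → C_1 acts by ∂[p,q,r] = [q,r] − [p,r] + [p,q]. For instance
  ∂[v_1,v_2,v_5] = [v_2,v_5] − [v_1,v_5] + [v_1,v_2],
  ∂[v_1,v_3,v_4] = [v_3,v_4] − [v_1,v_4] + [v_1,v_3].
As a 12×8 matrix over Z this has rank 7, with invariant factors (1,1,1,1,1,1,1).

Now H_k = ker ∂_k / im ∂_{k+1}, so:

  H_0: rank C_0 − rank ∂_1 = 6 − 5 = 1, and the invariant factors of ∂_1 are all 1, so H_0 ≅ Z.
  H_1: rank ker ∂_1 − rank ∂_2 = (12 − 5) − 7 = 0, and the invariant factors of ∂_2 are all 1, so H_1 ≅ 0.
  H_2: rank ker ∂_2 − rank ∂_3 = (8 − 7) − 0 = 1, and there is no ∂_3, so H_2 ≅ Z.

H_0 ≅ Z,  H_1 = 0,  H_2 ≅ Z.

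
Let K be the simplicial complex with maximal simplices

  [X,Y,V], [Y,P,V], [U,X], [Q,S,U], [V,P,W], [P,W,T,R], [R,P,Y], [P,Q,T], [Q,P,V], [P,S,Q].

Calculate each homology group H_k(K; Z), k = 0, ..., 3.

H_0 = Z,  H_1 = Z,  H_2 = 0,  H_3 = 0.

We work with the vertex ordering P < Q < R < S < T < U < V < W < X < Y. The simplices of K, each written with vertices in increasing order, are:

  0-simplices (10): P, Q, R, S, T, U, V, W, X, Y
  1-simplices (21): PQ, PR, PS, PT, PV, PW, PY, QS, QT, QU, QV, RT, RW, RY, SU, TW, UX, VW, VX, VY, XY
  2-simplices (12): PQS, PQT, PQV, PRT, PRW, PRY, PTW, PVW, PVY, QSU, RTW, VXY
  3-simplices (1): PRTW

giving chain groups C_0 ≅ Z^10, C_1 ≅ Z^21, C_2 ≅ Z^12, C_3 ≅ Z^1.

∂_1: C_1 → C_0 is given by ∂[p,q] = [q] − [p]. For instance
  ∂PY = Y − P.
As a 10×21 matrix over Z this has rank 9, with invariant factors (1,1,1,1,1,1,1,1,1).

∂_2: C_2 → C_1 sends each 2-simplex [p,q,r] to [q,r] − [p,r] + [p,q]. For instance
  ∂PQS = QS − PS + PQ,
  ∂PQT = QT − PT + PQ.
This gives a 21×12 integer matrix of rank 11; reducing to Smith normal form yields diagonal entries (1,1,1,1,1,1,1,1,1,1,1).

∂_3: C_3 → C_2 sends each 3-simplex σ to the alternating sum Σ_i (−1)^i (σ with its i-th vertex removed). For instance
  ∂PRTW = RTW − PTW + PRW − PRT.
The resulting 12×1 matrix has rank 1, and its Smith normal form has invariant factors (1).

Computing H_k = (kernel of ∂_k) / (image of ∂_{k+1}):

  H_0: rank C_0 − rank ∂_1 = 10 − 9 = 1, and the invariant factors of ∂_1 are all 1, so H_0 ≅ Z.
  H_1: rank ker ∂_1 − rank ∂_2 = (21 − 9) − 11 = 1, and the invariant factors of ∂_2 are all 1, so H_1 ≅ Z.
  H_2: rank ker ∂_2 − rank ∂_3 = (12 − 11) − 1 = 0, and the invariant factors of ∂_3 are all 1, so H_2 ≅ 0.
  H_3: rank ker ∂_3 − rank ∂_4 = (1 − 1) − 0 = 0, and there is no ∂_4, so H_3 ≅ 0.

As a check, the Euler characteristic is 10 − 21 + 12 − 1 = 0, which agrees with 1 − 1 + 0 − 0 = 0.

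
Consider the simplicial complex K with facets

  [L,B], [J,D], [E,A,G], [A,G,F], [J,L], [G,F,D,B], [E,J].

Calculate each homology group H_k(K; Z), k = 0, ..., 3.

We work with the vertex ordering A < B < D < E < F < G < J < L. The simplices of K, each written with vertices in increasing order, are:

  0-simplices (8): A, B, D, E, F, G, J, L
  1-simplices (14): AE, AF, AG, BD, BF, BG, BL, DF, DG, DJ, EG, EJ, FG, JL
  2-simplices (6): AEG, AFG, BDF, BDG, BFG, DFG
  3-simplices (1): BDFG

giving chain groups C_0 ≅ Z^8, C_1 ≅ Z^14, C_2 ≅ Z^6, C_3 ≅ Z^1.

∂_1: C_1 → C_0 maps an edge to its endpoints' difference, ∂[p,q] = q − p. For instance
  ∂DJ = J − D.
The resulting 8×14 matrix has rank 7, and its Smith normal form has invariant factors (1,1,1,1,1,1,1).

The boundary map ∂_2: C_2 → C_1 maps a triangle to the signed sum of its edges. For instance
  ∂AEG = EG − AG + AE,
  ∂BDG = DG − BG + BD.
The 14×6 boundary matrix has rank 5 and Smith normal form diag(1,1,1,1,1).

∂_3: C_3 → C_2 sends each 3-simplex σ to the alternating sum Σ_i (−1)^i (σ with its i-th vertex removed). For instance
  ∂BDFG = DFG − BFG + BDG − BDF.
As a 6×1 matrix over Z this has rank 1, with invariant factors (1).

Reading off H_k = ker ∂_k / im ∂_{k+1}:

  H_0: rank C_0 − rank ∂_1 = 8 − 7 = 1, and the invariant factors of ∂_1 are all 1, so H_0 ≅ Z.
  H_1: rank ker ∂_1 − rank ∂_2 = (14 − 7) − 5 = 2, and the invariant factors of ∂_2 are all 1, so H_1 ≅ Z^2.
  H_2: rank ker ∂_2 − rank ∂_3 = (6 − 5) − 1 = 0, and the invariant factors of ∂_3 are all 1, so H_2 ≅ 0.
  H_3: rank ker ∂_3 − rank ∂_4 = (1 − 1) − 0 = 0, and there is no ∂_4, so H_3 ≅ 0.

H_0 = Z,  H_1 = Z^2,  H_2 = 0,  H_3 = 0.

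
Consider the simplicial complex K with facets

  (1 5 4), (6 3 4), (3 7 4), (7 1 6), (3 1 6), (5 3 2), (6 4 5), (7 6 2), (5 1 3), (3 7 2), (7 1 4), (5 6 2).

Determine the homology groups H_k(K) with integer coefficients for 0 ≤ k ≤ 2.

H_0 ≅ Z,  H_1 ≅ Z/2,  H_2 = 0.

We work with the vertex ordering 1 < 2 < 3 < 4 < 5 < 6 < 7. The simplices of K, each written with vertices in increasing order, are:

  0-simplices (7): [1], [2], [3], [4], [5], [6], [7]
  1-simplices (18): [1,3], [1,4], [1,5], [1,6], [1,7], [2,3], [2,5], [2,6], [2,7], [3,4], [3,5], [3,6], [3,7], [4,5], [4,6], [4,7], [5,6], [6,7]
  2-simplices (12): [1,3,5], [1,3,6], [1,4,5], [1,4,7], [1,6,7], [2,3,5], [2,3,7], [2,5,6], [2,6,7], [3,4,6], [3,4,7], [4,5,6]

so the chain groups are C_0 ≅ Z^7, C_1 ≅ Z^18, C_2 ≅ Z^12.

The boundary map ∂_1: C_1 → C_0 sends each edge [p,q] (with p < q) to q − p.
The resulting 7×18 matrix has rank 6, and its Smith normal form has invariant factors (1,1,1,1,1,1).

Boundary ∂_2: C_2 → C_1 acts by ∂[p,q,r] = [q,r] − [p,r] + [p,q]. For instance
  ∂[1,4,5] = [4,5] − [1,5] + [1,4],
  ∂[2,3,7] = [3,7] − [2,7] + [2,3].
The 18×12 boundary matrix has rank 12 and Smith normal form diag(1,1,1,1,1,1,1,1,1,1,1,2).

Reading off H_k = ker ∂_k / im ∂_{k+1}:

  H_0: rank C_0 − rank ∂_1 = 7 − 6 = 1, and the invariant factors of ∂_1 are all 1, so H_0 ≅ Z.
  H_1: rank ker ∂_1 − rank ∂_2 = (18 − 6) − 12 = 0, and ∂_2 has invariant factor 2 > 1, so H_1 ≅ Z/2.
  H_2: rank ker ∂_2 − rank ∂_3 = (12 − 12) − 0 = 0, and there is no ∂_3, so H_2 ≅ 0.

(K is a triangulation of the real projective plane RP^2.)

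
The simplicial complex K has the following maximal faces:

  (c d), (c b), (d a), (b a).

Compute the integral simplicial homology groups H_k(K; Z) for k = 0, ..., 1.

H_0 ≅ Z,  H_1 ≅ Z.

We work with the vertex ordering a < b < c < d. The simplices of K, each written with vertices in increasing order, are:

  0-simplices (4): a, b, c, d
  1-simplices (4): ab, ad, bc, cd

giving chain groups C_0 ≅ Z^4, C_1 ≅ Z^4.

∂_1: C_1 → C_0 maps an edge to its endpoints' difference, ∂[p,q] = q − p. For instance
  ∂ab = b − a.
The resulting 4×4 matrix has rank 3, and its Smith normal form has invariant factors (1,1,1).

Now H_k = ker ∂_k / im ∂_{k+1}, so:

  H_0: rank C_0 − rank ∂_1 = 4 − 3 = 1, and the invariant factors of ∂_1 are all 1, so H_0 = Z.
  H_1: rank ker ∂_1 − rank ∂_2 = (4 − 3) − 0 = 1, and there is no ∂_2, so H_1 = Z.

(K is a triangulation of the circle S^1.)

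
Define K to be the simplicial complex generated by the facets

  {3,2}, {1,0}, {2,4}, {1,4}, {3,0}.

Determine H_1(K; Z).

Fix the vertex order 0 < 1 < 2 < 3 < 4 and write every simplex with vertices in increasing order. Then dim K = 1 and the simplices of K are:

  0-simplices (5): [0], [1], [2], [3], [4]
  1-simplices (5): [0,1], [0,3], [1,4], [2,3], [2,4]

giving chain groups C_0 ≅ Z^5, C_1 ≅ Z^5.

The boundary map ∂_1: C_1 → C_0 sends each edge [p,q] (with p < q) to q − p.
The resulting 5×5 matrix has rank 4, and its Smith normal form has invariant factors (1,1,1,1).

Reading off H_k = ker ∂_k / im ∂_{k+1}:

  H_1: rank ker ∂_1 − rank ∂_2 = (5 − 4) − 0 = 1, and there is no ∂_2, so H_1 = Z.

H_1 = Z.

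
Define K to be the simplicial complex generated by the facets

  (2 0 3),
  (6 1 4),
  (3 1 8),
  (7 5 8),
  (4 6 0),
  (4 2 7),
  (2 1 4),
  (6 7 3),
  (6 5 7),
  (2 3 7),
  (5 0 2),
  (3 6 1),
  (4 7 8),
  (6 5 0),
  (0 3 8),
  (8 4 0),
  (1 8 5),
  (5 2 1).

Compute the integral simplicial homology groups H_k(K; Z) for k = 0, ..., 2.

H_0 = Z,  H_1 = Z^2,  H_2 = Z.

Take the total order 0 < 1 < 2 < 3 < 4 < 5 < 6 < 7 < 8 on the vertex set. Then K (dimension 2) consists of the simplices:

  0-simplices (9): [0], [1], [2], [3], [4], [5], [6], [7], [8]
  1-simplices (27): (27 of them)
  2-simplices (18): [0,2,3], [0,2,5], [0,3,8], [0,4,6], [0,4,8], [0,5,6], [1,2,4], [1,2,5], [1,3,6], [1,3,8], [1,4,6], [1,5,8], [2,3,7], [2,4,7], [3,6,7], [4,7,8], [5,6,7], [5,7,8]

so the chain groups are C_0 ≅ Z^9, C_1 ≅ Z^27, C_2 ≅ Z^18.

Boundary ∂_1: C_1 → C_0 is given by ∂[p,q] = [q] − [p]. For instance
  ∂[7,8] = [8] − [7].
The 9×27 boundary matrix has rank 8 and Smith normal form diag(1,1,1,1,1,1,1,1).

The boundary map ∂_2: C_2 → C_1 maps a triangle to the signed sum of its edges. For instance
  ∂[0,4,6] = [4,6] − [0,6] + [0,4],
  ∂[1,5,8] = [5,8] − [1,8] + [1,5].
As a 27×18 matrix over Z this has rank 17, with invariant factors (1,1,1,1,1,1,1,1,1,1,1,1,1,1,1,1,1).

From H_k ≅ ker(∂_k) / im(∂_{k+1}) we obtain:

  H_0: rank C_0 − rank ∂_1 = 9 − 8 = 1, and the invariant factors of ∂_1 are all 1, so H_0 = Z.
  H_1: rank ker ∂_1 − rank ∂_2 = (27 − 8) − 17 = 2, and the invariant factors of ∂_2 are all 1, so H_1 = Z^2.
  H_2: rank ker ∂_2 − rank ∂_3 = (18 − 17) − 0 = 1, and there is no ∂_3, so H_2 = Z.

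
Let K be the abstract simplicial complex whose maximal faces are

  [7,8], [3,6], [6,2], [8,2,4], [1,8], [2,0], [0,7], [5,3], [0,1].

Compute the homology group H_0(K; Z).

H_0 = Z.

Take the total order 0 < 1 < 2 < 3 < 4 < 5 < 6 < 7 < 8 on the vertex set. Then K (dimension 2) consists of the simplices:

  0-simplices (9): [0], [1], [2], [3], [4], [5], [6], [7], [8]
  1-simplices (11): [0,1], [0,2], [0,7], [1,8], [2,4], [2,6], [2,8], [3,5], [3,6], [4,8], [7,8]
  2-simplices (1): [2,4,8]

giving chain groups C_0 ≅ Z^9, C_1 ≅ Z^11, C_2 ≅ Z^1.

The boundary map ∂_1: C_1 → C_0 sends each edge [p,q] (with p < q) to q − p.
As a 9×11 matrix over Z this has rank 8, with invariant factors (1,1,1,1,1,1,1,1).

The boundary map ∂_2: C_2 → C_1 maps a triangle to the signed sum of its edges. For instance
  ∂[2,4,8] = [4,8] − [2,8] + [2,4].
This gives a 11×1 integer matrix of rank 1; reducing to Smith normal form yields diagonal entries (1).

Reading off H_k = ker ∂_k / im ∂_{k+1}:

  H_0: rank C_0 − rank ∂_1 = 9 − 8 = 1, and the invariant factors of ∂_1 are all 1, so H_0 = Z.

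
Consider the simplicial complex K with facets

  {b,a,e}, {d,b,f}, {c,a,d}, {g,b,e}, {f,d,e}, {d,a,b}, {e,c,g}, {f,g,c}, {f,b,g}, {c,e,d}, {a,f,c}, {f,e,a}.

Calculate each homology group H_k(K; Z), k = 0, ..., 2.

H_0 = Z,  H_1 = Z/2,  H_2 = 0.

Order the vertices as a < b < c < d < e < f < g. Listing each simplex with vertices in this order, K has dimension 2 with simplices:

  0-simplices (7): a, b, c, d, e, f, g
  1-simplices (18): ab, ac, ad, ae, af, bd, be, bf, bg, cd, ce, cf, cg, de, df, ef, eg, fg
  2-simplices (12): abd, abe, acd, acf, aef, bdf, beg, bfg, cde, ceg, cfg, def

so the chain groups are C_0 ≅ Z^7, C_1 ≅ Z^18, C_2 ≅ Z^12.

Boundary ∂_1: C_1 → C_0 is given by ∂[p,q] = [q] − [p]. For instance
  ∂bf = f − b.
As a 7×18 matrix over Z this has rank 6, with invariant factors (1,1,1,1,1,1).

∂_2: C_2 → C_1 acts by ∂[p,q,r] = [q,r] − [p,r] + [p,q]. For instance
  ∂aef = ef − af + ae,
  ∂cfg = fg − cg + cf.
As a 18×12 matrix over Z this has rank 12, with invariant factors (1,1,1,1,1,1,1,1,1,1,1,2).

Computing H_k = (kernel of ∂_k) / (image of ∂_{k+1}):

  H_0: rank C_0 − rank ∂_1 = 7 − 6 = 1, and the invariant factors of ∂_1 are all 1, so H_0 = Z.
  H_1: rank ker ∂_1 − rank ∂_2 = (18 − 6) − 12 = 0, and ∂_2 has invariant factor 2 > 1, so H_1 = Z/2.
  H_2: rank ker ∂_2 − rank ∂_3 = (12 − 12) − 0 = 0, and there is no ∂_3, so H_2 = 0.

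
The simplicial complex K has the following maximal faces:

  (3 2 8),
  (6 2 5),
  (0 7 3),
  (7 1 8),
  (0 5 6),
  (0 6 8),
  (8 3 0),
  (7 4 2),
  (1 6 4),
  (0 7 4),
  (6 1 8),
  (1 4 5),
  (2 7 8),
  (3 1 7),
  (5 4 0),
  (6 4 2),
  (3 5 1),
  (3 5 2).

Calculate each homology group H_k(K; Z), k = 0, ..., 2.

Take the total order 0 < 1 < 2 < 3 < 4 < 5 < 6 < 7 < 8 on the vertex set. Then K (dimension 2) consists of the simplices:

  0-simplices (9): [0], [1], [2], [3], [4], [5], [6], [7], [8]
  1-simplices (27): (27 of them)
  2-simplices (18): [0,3,7], [0,3,8], [0,4,5], [0,4,7], [0,5,6], [0,6,8], [1,3,5], [1,3,7], [1,4,5], [1,4,6], [1,6,8], [1,7,8], [2,3,5], [2,3,8], [2,4,6], [2,4,7], [2,5,6], [2,7,8]

Hence C_0 ≅ Z^9, C_1 ≅ Z^27, C_2 ≅ Z^18.

∂_1: C_1 → C_0 is given by ∂[p,q] = [q] − [p].
As a 9×27 matrix over Z this has rank 8, with invariant factors (1,1,1,1,1,1,1,1).

The boundary map ∂_2: C_2 → C_1 acts by ∂[p,q,r] = [q,r] − [p,r] + [p,q]. For instance
  ∂[2,3,5] = [3,5] − [2,5] + [2,3],
  ∂[0,4,7] = [4,7] − [0,7] + [0,4].
As a 27×18 matrix over Z this has rank 18, with invariant factors (1,1,1,1,1,1,1,1,1,1,1,1,1,1,1,1,1,2).

Now H_k = ker ∂_k / im ∂_{k+1}, so:

  H_0: rank C_0 − rank ∂_1 = 9 − 8 = 1, and the invariant factors of ∂_1 are all 1, so H_0 ≅ Z.
  H_1: rank ker ∂_1 − rank ∂_2 = (27 − 8) − 18 = 1, and ∂_2 has invariant factor 2 > 1, so H_1 ≅ Z ⊕ Z_2.
  H_2: rank ker ∂_2 − rank ∂_3 = (18 − 18) − 0 = 0, and there is no ∂_3, so H_2 ≅ 0.

H_0 ≅ Z,  H_1 ≅ Z ⊕ Z_2,  H_2 = 0.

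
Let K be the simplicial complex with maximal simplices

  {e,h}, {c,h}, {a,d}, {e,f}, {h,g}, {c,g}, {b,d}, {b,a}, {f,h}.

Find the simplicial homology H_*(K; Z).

Fix the vertex order a < b < c < d < e < f < g < h and write every simplex with vertices in increasing order. Then dim K = 1 and the simplices of K are:

  0-simplices (8): a, b, c, d, e, f, g, h
  1-simplices (9): ab, ad, bd, cg, ch, ef, eh, fh, gh

so the chain groups are C_0 ≅ Z^8, C_1 ≅ Z^9.

∂_1: C_1 → C_0 sends each edge [p,q] (with p < q) to q − p. For instance
  ∂cg = g − c.
As a 8×9 matrix over Z this has rank 6, with invariant factors (1,1,1,1,1,1).

From H_k ≅ ker(∂_k) / im(∂_{k+1}) we obtain:

  H_0: rank C_0 − rank ∂_1 = 8 − 6 = 2, and the invariant factors of ∂_1 are all 1, so H_0 ≅ Z^2.
  H_1: rank ker ∂_1 − rank ∂_2 = (9 − 6) − 0 = 3, and there is no ∂_2, so H_1 ≅ Z^3.

As a check, the Euler characteristic is 8 − 9 = -1, which agrees with 2 − 3 = -1.

H_0 ≅ Z^2,  H_1 ≅ Z^3.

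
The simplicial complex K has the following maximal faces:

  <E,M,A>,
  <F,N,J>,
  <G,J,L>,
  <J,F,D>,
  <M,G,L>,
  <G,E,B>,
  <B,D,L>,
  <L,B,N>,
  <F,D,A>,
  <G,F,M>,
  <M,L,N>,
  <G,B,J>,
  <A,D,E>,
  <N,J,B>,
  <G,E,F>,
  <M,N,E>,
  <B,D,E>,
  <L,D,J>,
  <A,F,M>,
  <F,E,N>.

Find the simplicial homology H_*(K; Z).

H_0 = Z,  H_1 = Z ⊕ Z/2,  H_2 = 0.

Fix the vertex order A < B < D < E < F < G < J < L < M < N and write every simplex with vertices in increasing order. Then dim K = 2 and the simplices of K are:

  0-simplices (10): A, B, D, E, F, G, J, L, M, N
  1-simplices (30): AD, AE, AF, AM, BD, BE, BG, BJ, BL, BN, DE, DF, DJ, DL, EF, EG, EM, EN, FG, FJ, FM, FN, GJ, GL, GM, JL, JN, LM, LN, MN
  2-simplices (20): ADE, ADF, AEM, AFM, BDE, BDL, BEG, BGJ, BJN, BLN, DFJ, DJL, EFG, EFN, EMN, FGM, FJN, GJL, GLM, LMN

giving chain groups C_0 ≅ Z^10, C_1 ≅ Z^30, C_2 ≅ Z^20.

∂_1: C_1 → C_0 sends each edge [p,q] (with p < q) to q − p.
This gives a 10×30 integer matrix of rank 9; reducing to Smith normal form yields diagonal entries (1,1,1,1,1,1,1,1,1).

∂_2: C_2 → C_1 maps a triangle to the signed sum of its edges. For instance
  ∂BGJ = GJ − BJ + BG,
  ∂ADE = DE − AE + AD.
This gives a 30×20 integer matrix of rank 20; reducing to Smith normal form yields diagonal entries (1,1,1,1,1,1,1,1,1,1,1,1,1,1,1,1,1,1,1,2).

Reading off H_k = ker ∂_k / im ∂_{k+1}:

  H_0: rank C_0 − rank ∂_1 = 10 − 9 = 1, and the invariant factors of ∂_1 are all 1, so H_0 ≅ Z.
  H_1: rank ker ∂_1 − rank ∂_2 = (30 − 9) − 20 = 1, and ∂_2 has invariant factor 2 > 1, so H_1 ≅ Z ⊕ Z/2.
  H_2: rank ker ∂_2 − rank ∂_3 = (20 − 20) − 0 = 0, and there is no ∂_3, so H_2 ≅ 0.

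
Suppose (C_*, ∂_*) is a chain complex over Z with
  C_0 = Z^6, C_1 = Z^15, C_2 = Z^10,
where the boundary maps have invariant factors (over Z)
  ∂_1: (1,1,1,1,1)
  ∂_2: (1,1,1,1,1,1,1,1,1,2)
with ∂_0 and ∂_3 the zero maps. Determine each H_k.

H_0: b_0 = 6 − 0 − 5 = 1; torsion from ∂_1 factors > 1: none. So H_0 = Z.
H_1: b_1 = 15 − 5 − 10 = 0; torsion from ∂_2 factors > 1: [2]. So H_1 = Z/2.
H_2: b_2 = 10 − 10 − 0 = 0; torsion from ∂_3 factors > 1: none. So H_2 = 0.

H_0 = Z,  H_1 = Z/2,  H_2 = 0.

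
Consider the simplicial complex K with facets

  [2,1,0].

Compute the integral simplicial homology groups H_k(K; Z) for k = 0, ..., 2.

H_0 ≅ Z,  H_1 = 0,  H_2 = 0.

We work with the vertex ordering 0 < 1 < 2. The simplices of K, each written with vertices in increasing order, are:

  0-simplices (3): [0], [1], [2]
  1-simplices (3): [0,1], [0,2], [1,2]
  2-simplices (1): [0,1,2]

so the chain groups are C_0 ≅ Z^3, C_1 ≅ Z^3, C_2 ≅ Z^1.

∂_1: C_1 → C_0 is given by ∂[p,q] = [q] − [p]. For instance
  ∂[0,2] = [2] − [0].
The 3×3 boundary matrix has rank 2 and Smith normal form diag(1,1).

The boundary map ∂_2: C_2 → C_1 maps a triangle to the signed sum of its edges. For instance
  ∂[0,1,2] = [1,2] − [0,2] + [0,1].
As a 3×1 matrix over Z this has rank 1, with invariant factors (1).

From H_k ≅ ker(∂_k) / im(∂_{k+1}) we obtain:

  H_0: rank C_0 − rank ∂_1 = 3 − 2 = 1, and the invariant factors of ∂_1 are all 1, so H_0 = Z.
  H_1: rank ker ∂_1 − rank ∂_2 = (3 − 2) − 1 = 0, and the invariant factors of ∂_2 are all 1, so H_1 = 0.
  H_2: rank ker ∂_2 − rank ∂_3 = (1 − 1) − 0 = 0, and there is no ∂_3, so H_2 = 0.

(K is a triangulation of the 2-simplex.)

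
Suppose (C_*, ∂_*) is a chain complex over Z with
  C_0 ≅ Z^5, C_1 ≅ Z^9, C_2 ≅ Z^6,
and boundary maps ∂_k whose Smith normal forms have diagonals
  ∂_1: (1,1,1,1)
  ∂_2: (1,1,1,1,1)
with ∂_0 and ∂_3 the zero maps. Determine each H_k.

H_0 = Z,  H_1 = 0,  H_2 = Z.

H_0: b_0 = 5 − 0 − 4 = 1; torsion from ∂_1 factors > 1: none. So H_0 = Z.
H_1: b_1 = 9 − 4 − 5 = 0; torsion from ∂_2 factors > 1: none. So H_1 = 0.
H_2: b_2 = 6 − 5 − 0 = 1; torsion from ∂_3 factors > 1: none. So H_2 = Z.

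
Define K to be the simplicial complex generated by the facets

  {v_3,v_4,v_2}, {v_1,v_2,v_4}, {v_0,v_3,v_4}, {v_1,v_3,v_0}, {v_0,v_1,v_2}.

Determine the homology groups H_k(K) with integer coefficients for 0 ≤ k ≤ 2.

Take the total order v_0 < v_1 < v_2 < v_3 < v_4 on the vertex set. Then K (dimension 2) consists of the simplices:

  0-simplices (5): [v_0], [v_1], [v_2], [v_3], [v_4]
  1-simplices (10): [v_0,v_1], [v_0,v_2], [v_0,v_3], [v_0,v_4], [v_1,v_2], [v_1,v_3], [v_1,v_4], [v_2,v_3], [v_2,v_4], [v_3,v_4]
  2-simplices (5): [v_0,v_1,v_2], [v_0,v_1,v_3], [v_0,v_3,v_4], [v_1,v_2,v_4], [v_2,v_3,v_4]

Hence C_0 ≅ Z^5, C_1 ≅ Z^10, C_2 ≅ Z^5.

∂_1: C_1 → C_0 maps an edge to its endpoints' difference, ∂[p,q] = q − p. For instance
  ∂[v_0,v_3] = [v_3] − [v_0].
As a 5×10 matrix over Z this has rank 4, with invariant factors (1,1,1,1).

The boundary map ∂_2: C_2 → C_1 sends each 2-simplex [p,q,r] to [q,r] − [p,r] + [p,q]. For instance
  ∂[v_0,v_1,v_3] = [v_1,v_3] − [v_0,v_3] + [v_0,v_1],
  ∂[v_1,v_2,v_4] = [v_2,v_4] − [v_1,v_4] + [v_1,v_2].
This gives a 10×5 integer matrix of rank 5; reducing to Smith normal form yields diagonal entries (1,1,1,1,1).

Computing H_k = (kernel of ∂_k) / (image of ∂_{k+1}):

  H_0: rank C_0 − rank ∂_1 = 5 − 4 = 1, and the invariant factors of ∂_1 are all 1, so H_0 = Z.
  H_1: rank ker ∂_1 − rank ∂_2 = (10 − 4) − 5 = 1, and the invariant factors of ∂_2 are all 1, so H_1 = Z.
  H_2: rank ker ∂_2 − rank ∂_3 = (5 − 5) − 0 = 0, and there is no ∂_3, so H_2 = 0.

H_0 = Z,  H_1 = Z,  H_2 = 0.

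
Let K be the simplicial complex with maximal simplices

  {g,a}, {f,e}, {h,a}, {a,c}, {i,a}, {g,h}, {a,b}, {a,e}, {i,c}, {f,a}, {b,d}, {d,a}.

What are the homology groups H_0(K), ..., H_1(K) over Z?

We work with the vertex ordering a < b < c < d < e < f < g < h < i. The simplices of K, each written with vertices in increasing order, are:

  0-simplices (9): a, b, c, d, e, f, g, h, i
  1-simplices (12): ab, ac, ad, ae, af, ag, ah, ai, bd, ci, ef, gh

so the chain groups are C_0 ≅ Z^9, C_1 ≅ Z^12.

∂_1: C_1 → C_0 maps an edge to its endpoints' difference, ∂[p,q] = q − p. For instance
  ∂ci = i − c.
As a 9×12 matrix over Z this has rank 8, with invariant factors (1,1,1,1,1,1,1,1).

Reading off H_k = ker ∂_k / im ∂_{k+1}:

  H_0: rank C_0 − rank ∂_1 = 9 − 8 = 1, and the invariant factors of ∂_1 are all 1, so H_0 ≅ Z.
  H_1: rank ker ∂_1 − rank ∂_2 = (12 − 8) − 0 = 4, and there is no ∂_2, so H_1 ≅ Z^4.

As a check, the Euler characteristic is 9 − 12 = -3, which agrees with 1 − 4 = -3.

H_0 = Z,  H_1 = Z^4.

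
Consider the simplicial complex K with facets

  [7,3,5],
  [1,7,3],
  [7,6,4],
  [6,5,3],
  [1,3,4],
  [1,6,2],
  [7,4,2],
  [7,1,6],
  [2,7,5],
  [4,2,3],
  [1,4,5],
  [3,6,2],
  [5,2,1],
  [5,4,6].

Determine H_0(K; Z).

H_0 = Z.

We work with the vertex ordering 1 < 2 < 3 < 4 < 5 < 6 < 7. The simplices of K, each written with vertices in increasing order, are:

  0-simplices (7): [1], [2], [3], [4], [5], [6], [7]
  1-simplices (21): [1,2], [1,3], [1,4], [1,5], [1,6], [1,7], [2,3], [2,4], [2,5], [2,6], [2,7], [3,4], [3,5], [3,6], [3,7], [4,5], [4,6], [4,7], [5,6], [5,7], [6,7]
  2-simplices (14): [1,2,5], [1,2,6], [1,3,4], [1,3,7], [1,4,5], [1,6,7], [2,3,4], [2,3,6], [2,4,7], [2,5,7], [3,5,6], [3,5,7], [4,5,6], [4,6,7]

giving chain groups C_0 ≅ Z^7, C_1 ≅ Z^21, C_2 ≅ Z^14.

∂_1: C_1 → C_0 sends each edge [p,q] (with p < q) to q − p. For instance
  ∂[2,3] = [3] − [2].
This gives a 7×21 integer matrix of rank 6; reducing to Smith normal form yields diagonal entries (1,1,1,1,1,1).

The boundary map ∂_2: C_2 → C_1 maps a triangle to the signed sum of its edges. For instance
  ∂[4,5,6] = [5,6] − [4,6] + [4,5],
  ∂[3,5,6] = [5,6] − [3,6] + [3,5].
This gives a 21×14 integer matrix of rank 13; reducing to Smith normal form yields diagonal entries (1,1,1,1,1,1,1,1,1,1,1,1,1).

Reading off H_k = ker ∂_k / im ∂_{k+1}:

  H_0: rank C_0 − rank ∂_1 = 7 − 6 = 1, and the invariant factors of ∂_1 are all 1, so H_0 = Z.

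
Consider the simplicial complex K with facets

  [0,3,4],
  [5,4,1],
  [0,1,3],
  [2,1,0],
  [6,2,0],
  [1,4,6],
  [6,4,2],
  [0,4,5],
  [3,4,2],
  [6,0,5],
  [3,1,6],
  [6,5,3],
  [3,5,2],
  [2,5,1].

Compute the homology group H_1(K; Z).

Order the vertices as 0 < 1 < 2 < 3 < 4 < 5 < 6. Listing each simplex with vertices in this order, K has dimension 2 with simplices:

  0-simplices (7): [0], [1], [2], [3], [4], [5], [6]
  1-simplices (21): [0,1], [0,2], [0,3], [0,4], [0,5], [0,6], [1,2], [1,3], [1,4], [1,5], [1,6], [2,3], [2,4], [2,5], [2,6], [3,4], [3,5], [3,6], [4,5], [4,6], [5,6]
  2-simplices (14): [0,1,2], [0,1,3], [0,2,6], [0,3,4], [0,4,5], [0,5,6], [1,2,5], [1,3,6], [1,4,5], [1,4,6], [2,3,4], [2,3,5], [2,4,6], [3,5,6]

giving chain groups C_0 ≅ Z^7, C_1 ≅ Z^21, C_2 ≅ Z^14.

∂_1: C_1 → C_0 maps an edge to its endpoints' difference, ∂[p,q] = q − p. For instance
  ∂[1,6] = [6] − [1].
The resulting 7×21 matrix has rank 6, and its Smith normal form has invariant factors (1,1,1,1,1,1).

∂_2: C_2 → C_1 sends each 2-simplex [p,q,r] to [q,r] − [p,r] + [p,q]. For instance
  ∂[1,4,6] = [4,6] − [1,6] + [1,4],
  ∂[1,4,5] = [4,5] − [1,5] + [1,4].
This gives a 21×14 integer matrix of rank 13; reducing to Smith normal form yields diagonal entries (1,1,1,1,1,1,1,1,1,1,1,1,1).

Now H_k = ker ∂_k / im ∂_{k+1}, so:

  H_1: rank ker ∂_1 − rank ∂_2 = (21 − 6) − 13 = 2, and the invariant factors of ∂_2 are all 1, so H_1 ≅ Z^2.

H_1 ≅ Z^2.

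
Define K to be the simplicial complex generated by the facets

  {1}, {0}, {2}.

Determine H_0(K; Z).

H_0 = Z^3.

Fix the vertex order 0 < 1 < 2 and write every simplex with vertices in increasing order. Then dim K = 0 and the simplices of K are:

  0-simplices (3): [0], [1], [2]

Hence C_0 ≅ Z^3.

Now H_k = ker ∂_k / im ∂_{k+1}, so:

  H_0: rank C_0 − rank ∂_1 = 3 − 0 = 3, and there is no ∂_1, so H_0 ≅ Z^3.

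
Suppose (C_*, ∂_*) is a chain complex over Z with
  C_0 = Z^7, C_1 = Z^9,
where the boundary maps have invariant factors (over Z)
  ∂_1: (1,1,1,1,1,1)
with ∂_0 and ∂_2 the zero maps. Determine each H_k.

H_0 = Z,  H_1 = Z^3.

H_0: b_0 = 7 − 0 − 6 = 1; torsion from ∂_1 factors > 1: none. So H_0 = Z.
H_1: b_1 = 9 − 6 − 0 = 3; torsion from ∂_2 factors > 1: none. So H_1 = Z^3.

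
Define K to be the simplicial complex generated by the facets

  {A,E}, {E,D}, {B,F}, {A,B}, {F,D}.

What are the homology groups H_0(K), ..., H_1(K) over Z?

Fix the vertex order A < B < D < E < F and write every simplex with vertices in increasing order. Then dim K = 1 and the simplices of K are:

  0-simplices (5): A, B, D, E, F
  1-simplices (5): AB, AE, BF, DE, DF

Hence C_0 ≅ Z^5, C_1 ≅ Z^5.

The boundary map ∂_1: C_1 → C_0 is given by ∂[p,q] = [q] − [p]. For instance
  ∂AB = B − A.
The 5×5 boundary matrix has rank 4 and Smith normal form diag(1,1,1,1).

Reading off H_k = ker ∂_k / im ∂_{k+1}:

  H_0: rank C_0 − rank ∂_1 = 5 − 4 = 1, and the invariant factors of ∂_1 are all 1, so H_0 = Z.
  H_1: rank ker ∂_1 − rank ∂_2 = (5 − 4) − 0 = 1, and there is no ∂_2, so H_1 = Z.

As a check, the Euler characteristic is 5 − 5 = 0, which agrees with 1 − 1 = 0.
(K is a triangulation of the circle S^1.)

H_0 ≅ Z,  H_1 ≅ Z.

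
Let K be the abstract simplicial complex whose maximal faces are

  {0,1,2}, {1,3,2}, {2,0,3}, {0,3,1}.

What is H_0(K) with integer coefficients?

H_0 ≅ Z.

Order the vertices as 0 < 1 < 2 < 3. Listing each simplex with vertices in this order, K has dimension 2 with simplices:

  0-simplices (4): [0], [1], [2], [3]
  1-simplices (6): [0,1], [0,2], [0,3], [1,2], [1,3], [2,3]
  2-simplices (4): [0,1,2], [0,1,3], [0,2,3], [1,2,3]

giving chain groups C_0 ≅ Z^4, C_1 ≅ Z^6, C_2 ≅ Z^4.

Boundary ∂_1: C_1 → C_0 maps an edge to its endpoints' difference, ∂[p,q] = q − p. For instance
  ∂[2,3] = [3] − [2].
The resulting 4×6 matrix has rank 3, and its Smith normal form has invariant factors (1,1,1).

∂_2: C_2 → C_1 acts by ∂[p,q,r] = [q,r] − [p,r] + [p,q]. For instance
  ∂[0,1,2] = [1,2] − [0,2] + [0,1],
  ∂[0,1,3] = [1,3] − [0,3] + [0,1].
As a 6×4 matrix over Z this has rank 3, with invariant factors (1,1,1).

Reading off H_k = ker ∂_k / im ∂_{k+1}:

  H_0: rank C_0 − rank ∂_1 = 4 − 3 = 1, and the invariant factors of ∂_1 are all 1, so H_0 ≅ Z.

(K is a triangulation of the 2-sphere S^2.)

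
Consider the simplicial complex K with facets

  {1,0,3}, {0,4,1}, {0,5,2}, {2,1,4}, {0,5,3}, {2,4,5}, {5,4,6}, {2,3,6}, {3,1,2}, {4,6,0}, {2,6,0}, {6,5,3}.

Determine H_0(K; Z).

H_0 ≅ Z.

K has 7 vertices, 18 edges, 12 triangles.
rank ∂_0 = 0, rank ∂_1 = 6 ⇒ b_0 = 7 − 0 − 6 = 1; all invariant factors of ∂_1 are 1 so no torsion. So H_0 = Z.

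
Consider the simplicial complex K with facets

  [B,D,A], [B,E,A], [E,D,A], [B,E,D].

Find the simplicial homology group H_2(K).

Fix the vertex order A < B < D < E and write every simplex with vertices in increasing order. Then dim K = 2 and the simplices of K are:

  0-simplices (4): A, B, D, E
  1-simplices (6): AB, AD, AE, BD, BE, DE
  2-simplices (4): ABD, ABE, ADE, BDE

so the chain groups are C_0 ≅ Z^4, C_1 ≅ Z^6, C_2 ≅ Z^4.

Boundary ∂_1: C_1 → C_0 sends each edge [p,q] (with p < q) to q − p. For instance
  ∂BE = E − B.
The resulting 4×6 matrix has rank 3, and its Smith normal form has invariant factors (1,1,1).

Boundary ∂_2: C_2 → C_1 sends each 2-simplex [p,q,r] to [q,r] − [p,r] + [p,q]. For instance
  ∂BDE = DE − BE + BD,
  ∂ABE = BE − AE + AB.
The resulting 6×4 matrix has rank 3, and its Smith normal form has invariant factors (1,1,1).

From H_k ≅ ker(∂_k) / im(∂_{k+1}) we obtain:

  H_2: rank ker ∂_2 − rank ∂_3 = (4 − 3) − 0 = 1, and there is no ∂_3, so H_2 ≅ Z.

(K is a triangulation of the 2-sphere S^2.)

H_2 ≅ Z.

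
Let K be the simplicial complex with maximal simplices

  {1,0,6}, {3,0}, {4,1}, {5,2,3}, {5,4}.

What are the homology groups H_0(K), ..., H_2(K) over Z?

We work with the vertex ordering 0 < 1 < 2 < 3 < 4 < 5 < 6. The simplices of K, each written with vertices in increasing order, are:

  0-simplices (7): [0], [1], [2], [3], [4], [5], [6]
  1-simplices (9): [0,1], [0,3], [0,6], [1,4], [1,6], [2,3], [2,5], [3,5], [4,5]
  2-simplices (2): [0,1,6], [2,3,5]

giving chain groups C_0 ≅ Z^7, C_1 ≅ Z^9, C_2 ≅ Z^2.

Boundary ∂_1: C_1 → C_0 is given by ∂[p,q] = [q] − [p]. For instance
  ∂[3,5] = [5] − [3].
This gives a 7×9 integer matrix of rank 6; reducing to Smith normal form yields diagonal entries (1,1,1,1,1,1).

The boundary map ∂_2: C_2 → C_1 sends each 2-simplex [p,q,r] to [q,r] − [p,r] + [p,q]. For instance
  ∂[2,3,5] = [3,5] − [2,5] + [2,3],
  ∂[0,1,6] = [1,6] − [0,6] + [0,1].
This gives a 9×2 integer matrix of rank 2; reducing to Smith normal form yields diagonal entries (1,1).

Computing H_k = (kernel of ∂_k) / (image of ∂_{k+1}):

  H_0: rank C_0 − rank ∂_1 = 7 − 6 = 1, and the invariant factors of ∂_1 are all 1, so H_0 = Z.
  H_1: rank ker ∂_1 − rank ∂_2 = (9 − 6) − 2 = 1, and the invariant factors of ∂_2 are all 1, so H_1 = Z.
  H_2: rank ker ∂_2 − rank ∂_3 = (2 − 2) − 0 = 0, and there is no ∂_3, so H_2 = 0.

As a check, the Euler characteristic is 7 − 9 + 2 = 0, which agrees with 1 − 1 + 0 = 0.

H_0 = Z,  H_1 = Z,  H_2 = 0.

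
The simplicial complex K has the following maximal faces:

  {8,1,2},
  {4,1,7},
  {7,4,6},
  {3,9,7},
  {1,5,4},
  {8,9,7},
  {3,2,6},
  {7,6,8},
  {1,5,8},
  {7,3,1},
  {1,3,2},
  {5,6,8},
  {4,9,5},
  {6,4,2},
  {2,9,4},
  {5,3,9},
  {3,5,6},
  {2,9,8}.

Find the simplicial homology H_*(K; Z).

Order the vertices as 1 < 2 < 3 < 4 < 5 < 6 < 7 < 8 < 9. Listing each simplex with vertices in this order, K has dimension 2 with simplices:

  0-simplices (9): [1], [2], [3], [4], [5], [6], [7], [8], [9]
  1-simplices (27): (27 of them)
  2-simplices (18): [1,2,3], [1,2,8], [1,3,7], [1,4,5], [1,4,7], [1,5,8], [2,3,6], [2,4,6], [2,4,9], [2,8,9], [3,5,6], [3,5,9], [3,7,9], [4,5,9], [4,6,7], [5,6,8], [6,7,8], [7,8,9]

giving chain groups C_0 ≅ Z^9, C_1 ≅ Z^27, C_2 ≅ Z^18.

The boundary map ∂_1: C_1 → C_0 sends each edge [p,q] (with p < q) to q − p. For instance
  ∂[3,7] = [7] − [3].
As a 9×27 matrix over Z this has rank 8, with invariant factors (1,1,1,1,1,1,1,1).

∂_2: C_2 → C_1 maps a triangle to the signed sum of its edges. For instance
  ∂[1,2,8] = [2,8] − [1,8] + [1,2],
  ∂[6,7,8] = [7,8] − [6,8] + [6,7].
This gives a 27×18 integer matrix of rank 17; reducing to Smith normal form yields diagonal entries (1,1,1,1,1,1,1,1,1,1,1,1,1,1,1,1,1).

Now H_k = ker ∂_k / im ∂_{k+1}, so:

  H_0: rank C_0 − rank ∂_1 = 9 − 8 = 1, and the invariant factors of ∂_1 are all 1, so H_0 = Z.
  H_1: rank ker ∂_1 − rank ∂_2 = (27 − 8) − 17 = 2, and the invariant factors of ∂_2 are all 1, so H_1 = Z^2.
  H_2: rank ker ∂_2 − rank ∂_3 = (18 − 17) − 0 = 1, and there is no ∂_3, so H_2 = Z.

H_0 = Z,  H_1 = Z^2,  H_2 = Z.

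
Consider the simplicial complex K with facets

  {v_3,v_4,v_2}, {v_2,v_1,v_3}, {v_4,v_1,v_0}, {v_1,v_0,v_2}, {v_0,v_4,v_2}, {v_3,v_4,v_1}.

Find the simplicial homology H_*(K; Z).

Take the total order v_0 < v_1 < v_2 < v_3 < v_4 on the vertex set. Then K (dimension 2) consists of the simplices:

  0-simplices (5): [v_0], [v_1], [v_2], [v_3], [v_4]
  1-simplices (9): [v_0,v_1], [v_0,v_2], [v_0,v_4], [v_1,v_2], [v_1,v_3], [v_1,v_4], [v_2,v_3], [v_2,v_4], [v_3,v_4]
  2-simplices (6): [v_0,v_1,v_2], [v_0,v_1,v_4], [v_0,v_2,v_4], [v_1,v_2,v_3], [v_1,v_3,v_4], [v_2,v_3,v_4]

giving chain groups C_0 ≅ Z^5, C_1 ≅ Z^9, C_2 ≅ Z^6.

The boundary map ∂_1: C_1 → C_0 maps an edge to its endpoints' difference, ∂[p,q] = q − p. For instance
  ∂[v_3,v_4] = [v_4] − [v_3].
The resulting 5×9 matrix has rank 4, and its Smith normal form has invariant factors (1,1,1,1).

∂_2: C_2 → C_1 sends each 2-simplex [p,q,r] to [q,r] − [p,r] + [p,q]. For instance
  ∂[v_0,v_1,v_2] = [v_1,v_2] − [v_0,v_2] + [v_0,v_1],
  ∂[v_1,v_2,v_3] = [v_2,v_3] − [v_1,v_3] + [v_1,v_2].
The 9×6 boundary matrix has rank 5 and Smith normal form diag(1,1,1,1,1).

Now H_k = ker ∂_k / im ∂_{k+1}, so:

  H_0: rank C_0 − rank ∂_1 = 5 − 4 = 1, and the invariant factors of ∂_1 are all 1, so H_0 ≅ Z.
  H_1: rank ker ∂_1 − rank ∂_2 = (9 − 4) − 5 = 0, and the invariant factors of ∂_2 are all 1, so H_1 ≅ 0.
  H_2: rank ker ∂_2 − rank ∂_3 = (6 − 5) − 0 = 1, and there is no ∂_3, so H_2 ≅ Z.

As a check, the Euler characteristic is 5 − 9 + 6 = 2, which agrees with 1 − 0 + 1 = 2.

H_0 ≅ Z,  H_1 = 0,  H_2 ≅ Z.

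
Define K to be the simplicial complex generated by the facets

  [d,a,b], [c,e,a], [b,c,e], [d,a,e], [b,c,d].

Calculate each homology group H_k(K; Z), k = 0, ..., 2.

H_0 = Z,  H_1 = Z,  H_2 = 0.

K has 5 vertices, 10 edges, 5 triangles.
rank ∂_0 = 0, rank ∂_1 = 4 ⇒ b_0 = 5 − 0 − 4 = 1; all invariant factors of ∂_1 are 1 so no torsion. So H_0 = Z.
rank ∂_1 = 4, rank ∂_2 = 5 ⇒ b_1 = 10 − 4 − 5 = 1; all invariant factors of ∂_2 are 1 so no torsion. So H_1 = Z.
rank ∂_2 = 5, rank ∂_3 = 0 ⇒ b_2 = 5 − 5 − 0 = 0. So H_2 = 0.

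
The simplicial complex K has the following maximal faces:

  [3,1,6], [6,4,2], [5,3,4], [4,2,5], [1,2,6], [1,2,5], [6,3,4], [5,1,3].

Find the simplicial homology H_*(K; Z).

We work with the vertex ordering 1 < 2 < 3 < 4 < 5 < 6. The simplices of K, each written with vertices in increasing order, are:

  0-simplices (6): [1], [2], [3], [4], [5], [6]
  1-simplices (12): [1,2], [1,3], [1,5], [1,6], [2,4], [2,5], [2,6], [3,4], [3,5], [3,6], [4,5], [4,6]
  2-simplices (8): [1,2,5], [1,2,6], [1,3,5], [1,3,6], [2,4,5], [2,4,6], [3,4,5], [3,4,6]

so the chain groups are C_0 ≅ Z^6, C_1 ≅ Z^12, C_2 ≅ Z^8.

The boundary map ∂_1: C_1 → C_0 is given by ∂[p,q] = [q] − [p]. For instance
  ∂[2,5] = [5] − [2].
The 6×12 boundary matrix has rank 5 and Smith normal form diag(1,1,1,1,1).

∂_2: C_2 → C_1 maps a triangle to the signed sum of its edges. For instance
  ∂[1,2,6] = [2,6] − [1,6] + [1,2],
  ∂[2,4,6] = [4,6] − [2,6] + [2,4].
The 12×8 boundary matrix has rank 7 and Smith normal form diag(1,1,1,1,1,1,1).

Reading off H_k = ker ∂_k / im ∂_{k+1}:

  H_0: rank C_0 − rank ∂_1 = 6 − 5 = 1, and the invariant factors of ∂_1 are all 1, so H_0 ≅ Z.
  H_1: rank ker ∂_1 − rank ∂_2 = (12 − 5) − 7 = 0, and the invariant factors of ∂_2 are all 1, so H_1 ≅ 0.
  H_2: rank ker ∂_2 − rank ∂_3 = (8 − 7) − 0 = 1, and there is no ∂_3, so H_2 ≅ Z.

(K is a triangulation of the 2-sphere S^2.)

H_0 = Z,  H_1 = 0,  H_2 = Z.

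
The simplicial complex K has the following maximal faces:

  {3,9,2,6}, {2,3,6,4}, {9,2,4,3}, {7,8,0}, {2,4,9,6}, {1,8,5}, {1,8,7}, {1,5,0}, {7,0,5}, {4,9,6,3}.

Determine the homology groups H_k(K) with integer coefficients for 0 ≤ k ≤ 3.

H_0 = Z^2,  H_1 = Z,  H_2 = 0,  H_3 = Z.

Take the total order 0 < 1 < 2 < 3 < 4 < 5 < 6 < 7 < 8 < 9 on the vertex set. Then K (dimension 3) consists of the simplices:

  0-simplices (10): [0], [1], [2], [3], [4], [5], [6], [7], [8], [9]
  1-simplices (20): [0,1], [0,5], [0,7], [0,8], [1,5], [1,7], [1,8], [2,3], [2,4], [2,6], [2,9], [3,4], [3,6], [3,9], [4,6], [4,9], [5,7], [5,8], [6,9], [7,8]
  2-simplices (15): [0,1,5], [0,5,7], [0,7,8], [1,5,8], [1,7,8], [2,3,4], [2,3,6], [2,3,9], [2,4,6], [2,4,9], [2,6,9], [3,4,6], [3,4,9], [3,6,9], [4,6,9]
  3-simplices (5): [2,3,4,6], [2,3,4,9], [2,3,6,9], [2,4,6,9], [3,4,6,9]

so the chain groups are C_0 ≅ Z^10, C_1 ≅ Z^20, C_2 ≅ Z^15, C_3 ≅ Z^5.

The boundary map ∂_1: C_1 → C_0 is given by ∂[p,q] = [q] − [p].
As a 10×20 matrix over Z this has rank 8, with invariant factors (1,1,1,1,1,1,1,1).

∂_2: C_2 → C_1 acts by ∂[p,q,r] = [q,r] − [p,r] + [p,q]. For instance
  ∂[1,5,8] = [5,8] − [1,8] + [1,5],
  ∂[2,3,4] = [3,4] − [2,4] + [2,3].
As a 20×15 matrix over Z this has rank 11, with invariant factors (1,1,1,1,1,1,1,1,1,1,1).

The boundary map ∂_3: C_3 → C_2 sends each 3-simplex σ to the alternating sum Σ_i (−1)^i (σ with its i-th vertex removed). For instance
  ∂[3,4,6,9] = [4,6,9] − [3,6,9] + [3,4,9] − [3,4,6],
  ∂[2,3,4,6] = [3,4,6] − [2,4,6] + [2,3,6] − [2,3,4].
This gives a 15×5 integer matrix of rank 4; reducing to Smith normal form yields diagonal entries (1,1,1,1).

Reading off H_k = ker ∂_k / im ∂_{k+1}:

  H_0: rank C_0 − rank ∂_1 = 10 − 8 = 2, and the invariant factors of ∂_1 are all 1, so H_0 = Z^2.
  H_1: rank ker ∂_1 − rank ∂_2 = (20 − 8) − 11 = 1, and the invariant factors of ∂_2 are all 1, so H_1 = Z.
  H_2: rank ker ∂_2 − rank ∂_3 = (15 − 11) − 4 = 0, and the invariant factors of ∂_3 are all 1, so H_2 = 0.
  H_3: rank ker ∂_3 − rank ∂_4 = (5 − 4) − 0 = 1, and there is no ∂_4, so H_3 = Z.

(K is a triangulation of the disjoint union of the 3-sphere S^3 and the Möbius band.)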